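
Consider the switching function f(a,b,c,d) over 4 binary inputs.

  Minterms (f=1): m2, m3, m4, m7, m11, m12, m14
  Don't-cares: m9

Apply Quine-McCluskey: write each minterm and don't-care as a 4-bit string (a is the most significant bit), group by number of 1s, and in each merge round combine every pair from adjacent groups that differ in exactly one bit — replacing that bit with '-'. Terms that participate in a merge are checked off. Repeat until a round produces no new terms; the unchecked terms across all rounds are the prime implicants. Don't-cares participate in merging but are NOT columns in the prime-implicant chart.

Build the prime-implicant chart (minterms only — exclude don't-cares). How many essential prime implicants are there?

4

[col 0] 0010*, 0011*, 0100*, 0111*, 1001*, 1011*, 1100*, 1110*
[col 1] -011, -100, 0-11, 001-, 10-1, 11-0
Prime implicants: -011, -100, 0-11, 001-, 10-1, 11-0
PI chart (minterm → PIs covering it):
  2 | 001-  (sole → essential)
  3 | -011,0-11,001-
  4 | -100  (sole → essential)
  7 | 0-11  (sole → essential)
  11 | -011,10-1
  12 | -100,11-0
  14 | 11-0  (sole → essential)
Essential prime implicants: -100, 0-11, 001-, 11-0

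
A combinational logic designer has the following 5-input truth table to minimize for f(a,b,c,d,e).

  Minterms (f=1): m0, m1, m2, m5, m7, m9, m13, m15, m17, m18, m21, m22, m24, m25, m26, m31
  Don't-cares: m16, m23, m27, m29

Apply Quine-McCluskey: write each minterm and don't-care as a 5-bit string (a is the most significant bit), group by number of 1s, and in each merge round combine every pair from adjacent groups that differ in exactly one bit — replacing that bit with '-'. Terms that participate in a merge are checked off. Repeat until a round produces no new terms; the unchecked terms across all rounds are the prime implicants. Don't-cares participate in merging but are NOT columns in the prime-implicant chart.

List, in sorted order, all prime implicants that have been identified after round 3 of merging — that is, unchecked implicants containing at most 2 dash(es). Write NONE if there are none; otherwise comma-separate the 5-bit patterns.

size-2^0 implicants → 00000(✓)  00001(✓)  00010(✓)  00101(✓)  00111(✓)  01001(✓)  01101(✓)  01111(✓)  10000(✓)  10001(✓)  10010(✓)  10101(✓)  10110(✓)  10111(✓)  11000(✓)  11001(✓)  11010(✓)  11011(✓)  11101(✓)  11111(✓)
size-2^1 implicants → -0000(✓)  -0001(✓)  -0010(✓)  -0101(✓)  -0111(✓)  -1001(✓)  -1101(✓)  -1111(✓)  0-001(✓)  0-101(✓)  0-111(✓)  00-01(✓)  000-0(✓)  0000-(✓)  001-1(✓)  01-01(✓)  011-1(✓)  1-000(✓)  1-001(✓)  1-010(✓)  1-101(✓)  1-111(✓)  10-01(✓)  10-10  100-0(✓)  1000-(✓)  101-1(✓)  1011-  11-01(✓)  11-11(✓)  110-0(✓)  110-1(✓)  1100-(✓)  1101-(✓)  111-1(✓)
size-2^2 implicants → --001(✓)  --101(✓)  --111(✓)  -0-01(✓)  -00-0  -000-  -01-1(✓)  -1-01(✓)  -11-1(✓)  0--01(✓)  0-1-1(✓)  1--01(✓)  1-0-0  1-00-  1-1-1(✓)  11--1  110--
size-2^3 implicants → ---01  --1-1
Unchecked terms (primes): ---01, --1-1, -00-0, -000-, 1-0-0, 1-00-, 10-10, 1011-, 11--1, 110--

-00-0, -000-, 1-0-0, 1-00-, 10-10, 1011-, 11--1, 110--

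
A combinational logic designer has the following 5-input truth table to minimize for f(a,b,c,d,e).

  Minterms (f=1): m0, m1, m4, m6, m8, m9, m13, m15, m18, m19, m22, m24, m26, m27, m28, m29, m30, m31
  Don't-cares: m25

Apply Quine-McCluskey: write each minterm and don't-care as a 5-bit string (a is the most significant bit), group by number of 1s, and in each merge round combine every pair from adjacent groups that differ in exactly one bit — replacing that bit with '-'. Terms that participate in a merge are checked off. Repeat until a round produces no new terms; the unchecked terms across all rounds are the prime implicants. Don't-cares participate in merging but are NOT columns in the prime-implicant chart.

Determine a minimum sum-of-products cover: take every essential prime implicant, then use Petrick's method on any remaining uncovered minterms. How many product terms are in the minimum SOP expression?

size-2^0 implicants → 00000(✓)  00001(✓)  00100(✓)  00110(✓)  01000(✓)  01001(✓)  01101(✓)  01111(✓)  10010(✓)  10011(✓)  10110(✓)  11000(✓)  11001(✓)  11010(✓)  11011(✓)  11100(✓)  11101(✓)  11110(✓)  11111(✓)
size-2^1 implicants → -0110  -1000(✓)  -1001(✓)  -1101(✓)  -1111(✓)  0-000(✓)  0-001(✓)  00-00  0000-(✓)  001-0  01-01(✓)  0100-(✓)  011-1(✓)  1-010(✓)  1-011(✓)  1-110(✓)  10-10(✓)  1001-(✓)  11-00(✓)  11-01(✓)  11-10(✓)  11-11(✓)  110-0(✓)  110-1(✓)  1100-(✓)  1101-(✓)  111-0(✓)  111-1(✓)  1110-(✓)  1111-(✓)
size-2^2 implicants → -1-01  -100-  -11-1  0-00-  1--10  1-01-  11--0(✓)  11--1(✓)  11-0-(✓)  11-1-(✓)  110--(✓)  111--(✓)
size-2^3 implicants → 11---
Unchecked terms (primes): -0110, -1-01, -100-, -11-1, 0-00-, 00-00, 001-0, 1--10, 1-01-, 11---
Minterm coverage:
  m0 ⊆ 0-00-,00-00
  m1 ⊆ 0-00- [E]
  m4 ⊆ 00-00,001-0
  m6 ⊆ -0110,001-0
  m8 ⊆ -100-,0-00-
  m9 ⊆ -1-01,-100-,0-00-
  m13 ⊆ -1-01,-11-1
  m15 ⊆ -11-1 [E]
  m18 ⊆ 1--10,1-01-
  m19 ⊆ 1-01- [E]
  m22 ⊆ -0110,1--10
  m24 ⊆ -100-,11---
  m26 ⊆ 1--10,1-01-,11---
  m27 ⊆ 1-01-,11---
  m28 ⊆ 11--- [E]
  m29 ⊆ -1-01,-11-1,11---
  m30 ⊆ 1--10,11---
  m31 ⊆ -11-1,11---
E = {-11-1, 0-00-, 1-01-, 11---}
Petrick residual → -0110, 00-00
Cover = b'cde' + bce + a'c'd' + a'b'd'e' + ac'd + ab  |cover|=6

6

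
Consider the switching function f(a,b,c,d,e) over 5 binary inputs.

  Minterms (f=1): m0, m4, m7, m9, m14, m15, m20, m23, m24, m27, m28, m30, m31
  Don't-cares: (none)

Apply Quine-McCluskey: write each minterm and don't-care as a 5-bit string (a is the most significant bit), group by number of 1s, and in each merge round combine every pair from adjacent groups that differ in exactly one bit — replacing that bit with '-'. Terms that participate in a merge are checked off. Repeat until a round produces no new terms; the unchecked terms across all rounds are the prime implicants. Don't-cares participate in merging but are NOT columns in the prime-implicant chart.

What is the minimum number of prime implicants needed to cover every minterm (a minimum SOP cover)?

7

size-2^0 implicants → 00000(✓)  00100(✓)  00111(✓)  01001  01110(✓)  01111(✓)  10100(✓)  10111(✓)  11000(✓)  11011(✓)  11100(✓)  11110(✓)  11111(✓)
size-2^1 implicants → -0100  -0111(✓)  -1110(✓)  -1111(✓)  0-111(✓)  00-00  0111-(✓)  1-100  1-111(✓)  11-00  11-11  111-0  1111-(✓)
size-2^2 implicants → --111  -111-
Unchecked terms (primes): --111, -0100, -111-, 00-00, 01001, 1-100, 11-00, 11-11, 111-0
Minterm coverage:
  m0 ⊆ 00-00 [E]
  m4 ⊆ -0100,00-00
  m7 ⊆ --111 [E]
  m9 ⊆ 01001 [E]
  m14 ⊆ -111- [E]
  m15 ⊆ --111,-111-
  m20 ⊆ -0100,1-100
  m23 ⊆ --111 [E]
  m24 ⊆ 11-00 [E]
  m27 ⊆ 11-11 [E]
  m28 ⊆ 1-100,11-00,111-0
  m30 ⊆ -111-,111-0
  m31 ⊆ --111,-111-,11-11
E = {--111, -111-, 00-00, 01001, 11-00, 11-11}
Petrick residual → -0100
Cover = cde + b'cd'e' + bcd + a'b'd'e' + a'bc'd'e + abd'e' + abde  |cover|=7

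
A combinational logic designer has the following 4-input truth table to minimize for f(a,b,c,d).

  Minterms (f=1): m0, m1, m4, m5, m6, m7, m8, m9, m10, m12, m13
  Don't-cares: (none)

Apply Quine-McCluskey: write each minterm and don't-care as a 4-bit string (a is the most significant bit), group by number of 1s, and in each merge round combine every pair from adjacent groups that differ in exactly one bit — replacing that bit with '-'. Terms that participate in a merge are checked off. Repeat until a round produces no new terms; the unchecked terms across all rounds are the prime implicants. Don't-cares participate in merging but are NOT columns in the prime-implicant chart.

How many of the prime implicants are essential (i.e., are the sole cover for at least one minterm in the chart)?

Round 0: 0000✓ 0001✓ 0100✓ 0101✓ 0110✓ 0111✓ 1000✓ 1001✓ 1010✓ 1100✓ 1101✓
Round 1: -000✓ -001✓ -100✓ -101✓ 0-00✓ 0-01✓ 000-✓ 01-0✓ 01-1✓ 010-✓ 011-✓ 1-00✓ 1-01✓ 10-0 100-✓ 110-✓
Round 2: --00✓ --01✓ -00-✓ -10-✓ 0-0-✓ 01-- 1-0-✓
Round 3: --0-
PIs = {--0-, 01--, 10-0}
Coverage chart:
  m0: --0- ←essential
  m1: --0- ←essential
  m4: --0-,01--
  m5: --0-,01--
  m6: 01-- ←essential
  m7: 01-- ←essential
  m8: --0-,10-0
  m9: --0- ←essential
  m10: 10-0 ←essential
  m12: --0- ←essential
  m13: --0- ←essential
Essential: --0-, 01--, 10-0

3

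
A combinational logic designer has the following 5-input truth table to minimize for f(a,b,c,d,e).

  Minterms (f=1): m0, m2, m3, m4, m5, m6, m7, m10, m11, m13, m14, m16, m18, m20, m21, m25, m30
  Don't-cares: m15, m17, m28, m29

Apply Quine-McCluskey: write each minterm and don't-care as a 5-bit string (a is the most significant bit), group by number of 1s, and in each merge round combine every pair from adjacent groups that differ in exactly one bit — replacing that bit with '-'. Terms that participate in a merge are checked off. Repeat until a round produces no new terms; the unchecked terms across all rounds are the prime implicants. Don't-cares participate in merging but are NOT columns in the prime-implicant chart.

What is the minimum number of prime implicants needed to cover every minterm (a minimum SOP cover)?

Round 0: 00000✓ 00010✓ 00011✓ 00100✓ 00101✓ 00110✓ 00111✓ 01010✓ 01011✓ 01101✓ 01110✓ 01111✓ 10000✓ 10001✓ 10010✓ 10100✓ 10101✓ 11001✓ 11100✓ 11101✓ 11110✓
Round 1: -0000✓ -0010✓ -0100✓ -0101✓ -1101✓ -1110 0-010✓ 0-011✓ 0-101✓ 0-110✓ 0-111✓ 00-00✓ 00-10✓ 00-11✓ 000-0✓ 0001-✓ 001-0✓ 001-1✓ 0010-✓ 0011-✓ 01-10✓ 01-11✓ 0101-✓ 011-1✓ 0111-✓ 1-001✓ 1-100✓ 1-101✓ 10-00✓ 10-01✓ 100-0✓ 1000-✓ 1010-✓ 11-01✓ 111-0 1110-✓
Round 2: --101 -0-00 -00-0 -010- 0--10✓ 0--11✓ 0-01-✓ 0-1-1 0-11-✓ 00--0 00-1-✓ 001-- 01-1-✓ 1--01 1-10- 10-0-
Round 3: 0--1-
PIs = {--101, -0-00, -00-0, -010-, -1110, 0--1-, 0-1-1, 00--0, 001--, 1--01, 1-10-, 10-0-, 111-0}
Coverage chart:
  m0: -0-00,-00-0,00--0
  m2: -00-0,0--1-,00--0
  m3: 0--1- ←essential
  m4: -0-00,-010-,00--0,001--
  m5: --101,-010-,0-1-1,001--
  m6: 0--1-,00--0,001--
  m7: 0--1-,0-1-1,001--
  m10: 0--1- ←essential
  m11: 0--1- ←essential
  m13: --101,0-1-1
  m14: -1110,0--1-
  m16: -0-00,-00-0,10-0-
  m18: -00-0 ←essential
  m20: -0-00,-010-,1-10-,10-0-
  m21: --101,-010-,1--01,1-10-,10-0-
  m25: 1--01 ←essential
  m30: -1110,111-0
Essential: -00-0, 0--1-, 1--01
Petrick residual → --101, -0-00, -1110
Min cover (6 terms): cd'e + b'd'e' + b'c'e' + bcde' + a'd + ad'e

6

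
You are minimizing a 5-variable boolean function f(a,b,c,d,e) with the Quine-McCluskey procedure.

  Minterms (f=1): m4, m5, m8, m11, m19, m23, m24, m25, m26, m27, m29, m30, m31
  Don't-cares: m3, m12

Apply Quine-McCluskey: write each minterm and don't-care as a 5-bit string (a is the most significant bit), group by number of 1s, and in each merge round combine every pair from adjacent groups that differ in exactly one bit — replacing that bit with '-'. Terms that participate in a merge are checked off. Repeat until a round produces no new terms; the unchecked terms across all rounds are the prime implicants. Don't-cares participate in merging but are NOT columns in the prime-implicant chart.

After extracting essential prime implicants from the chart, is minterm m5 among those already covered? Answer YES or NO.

size-2^0 implicants → 00011(✓)  00100(✓)  00101(✓)  01000(✓)  01011(✓)  01100(✓)  10011(✓)  10111(✓)  11000(✓)  11001(✓)  11010(✓)  11011(✓)  11101(✓)  11110(✓)  11111(✓)
size-2^1 implicants → -0011(✓)  -1000  -1011(✓)  0-011(✓)  0-100  0010-  01-00  1-011(✓)  1-111(✓)  10-11(✓)  11-01(✓)  11-10(✓)  11-11(✓)  110-0(✓)  110-1(✓)  1100-(✓)  1101-(✓)  111-1(✓)  1111-(✓)
size-2^2 implicants → --011  1--11  11--1  11-1-  110--
Unchecked terms (primes): --011, -1000, 0-100, 0010-, 01-00, 1--11, 11--1, 11-1-, 110--
Minterm coverage:
  m4 ⊆ 0-100,0010-
  m5 ⊆ 0010- [E]
  m8 ⊆ -1000,01-00
  m11 ⊆ --011 [E]
  m19 ⊆ --011,1--11
  m23 ⊆ 1--11 [E]
  m24 ⊆ -1000,110--
  m25 ⊆ 11--1,110--
  m26 ⊆ 11-1-,110--
  m27 ⊆ --011,1--11,11--1,11-1-,110--
  m29 ⊆ 11--1 [E]
  m30 ⊆ 11-1- [E]
  m31 ⊆ 1--11,11--1,11-1-
E = {--011, 0010-, 1--11, 11--1, 11-1-}

YES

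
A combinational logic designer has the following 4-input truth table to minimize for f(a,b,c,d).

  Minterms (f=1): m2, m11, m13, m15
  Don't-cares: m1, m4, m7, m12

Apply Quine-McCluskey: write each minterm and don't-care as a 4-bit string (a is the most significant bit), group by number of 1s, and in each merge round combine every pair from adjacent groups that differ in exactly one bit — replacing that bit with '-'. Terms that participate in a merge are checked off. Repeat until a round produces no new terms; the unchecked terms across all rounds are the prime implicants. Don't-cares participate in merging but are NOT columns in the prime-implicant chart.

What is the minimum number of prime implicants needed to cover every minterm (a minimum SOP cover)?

3

[col 0] 0001, 0010, 0100*, 0111*, 1011*, 1100*, 1101*, 1111*
[col 1] -100, -111, 1-11, 11-1, 110-
Prime implicants: -100, -111, 0001, 0010, 1-11, 11-1, 110-
PI chart (minterm → PIs covering it):
  2 | 0010  (sole → essential)
  11 | 1-11  (sole → essential)
  13 | 11-1,110-
  15 | -111,1-11,11-1
Essential prime implicants: 0010, 1-11
Petrick residual → 11-1
Minimum SOP uses 3 PIs: a'b'cd' + acd + abd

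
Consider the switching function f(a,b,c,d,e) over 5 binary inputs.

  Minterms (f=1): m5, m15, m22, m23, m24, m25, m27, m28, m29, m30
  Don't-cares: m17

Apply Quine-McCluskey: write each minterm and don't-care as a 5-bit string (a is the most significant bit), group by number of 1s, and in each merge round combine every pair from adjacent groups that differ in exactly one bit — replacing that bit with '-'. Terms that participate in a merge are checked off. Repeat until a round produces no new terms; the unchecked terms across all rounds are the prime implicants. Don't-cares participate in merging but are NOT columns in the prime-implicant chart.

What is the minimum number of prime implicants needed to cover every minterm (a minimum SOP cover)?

6

[col 0] 00101, 01111, 10001*, 10110*, 10111*, 11000*, 11001*, 11011*, 11100*, 11101*, 11110*
[col 1] 1-001, 1-110, 1011-, 11-00*, 11-01*, 110-1, 1100-*, 111-0, 1110-*
[col 2] 11-0-
Prime implicants: 00101, 01111, 1-001, 1-110, 1011-, 11-0-, 110-1, 111-0
PI chart (minterm → PIs covering it):
  5 | 00101  (sole → essential)
  15 | 01111  (sole → essential)
  22 | 1-110,1011-
  23 | 1011-  (sole → essential)
  24 | 11-0-  (sole → essential)
  25 | 1-001,11-0-,110-1
  27 | 110-1  (sole → essential)
  28 | 11-0-,111-0
  29 | 11-0-  (sole → essential)
  30 | 1-110,111-0
Essential prime implicants: 00101, 01111, 1011-, 11-0-, 110-1
Petrick residual → 1-110
Minimum SOP uses 6 PIs: a'b'cd'e + a'bcde + acde' + ab'cd + abd' + abc'e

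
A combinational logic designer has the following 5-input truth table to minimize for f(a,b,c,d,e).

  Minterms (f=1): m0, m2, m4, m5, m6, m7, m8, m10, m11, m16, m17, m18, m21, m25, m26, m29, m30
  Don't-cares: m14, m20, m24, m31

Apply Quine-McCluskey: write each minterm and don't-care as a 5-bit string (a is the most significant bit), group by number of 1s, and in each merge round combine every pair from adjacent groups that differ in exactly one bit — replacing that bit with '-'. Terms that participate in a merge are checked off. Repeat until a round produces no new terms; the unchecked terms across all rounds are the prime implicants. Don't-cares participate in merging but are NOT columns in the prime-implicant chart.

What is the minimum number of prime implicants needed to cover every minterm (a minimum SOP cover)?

Round 0: 00000✓ 00010✓ 00100✓ 00101✓ 00110✓ 00111✓ 01000✓ 01010✓ 01011✓ 01110✓ 10000✓ 10001✓ 10010✓ 10100✓ 10101✓ 11000✓ 11001✓ 11010✓ 11101✓ 11110✓ 11111✓
Round 1: -0000✓ -0010✓ -0100✓ -0101✓ -1000✓ -1010✓ -1110✓ 0-000✓ 0-010✓ 0-110✓ 00-00✓ 00-10✓ 000-0✓ 001-0✓ 001-1✓ 0010-✓ 0011-✓ 01-10✓ 010-0✓ 0101- 1-000✓ 1-001✓ 1-010✓ 1-101✓ 10-00✓ 10-01✓ 100-0✓ 1000-✓ 1010-✓ 11-01✓ 11-10✓ 110-0✓ 1100-✓ 111-1 1111-
Round 2: --000✓ --010✓ -0-00 -00-0✓ -010- -1-10 -10-0✓ 0--10 0-0-0✓ 00--0 001-- 1--01 1-0-0✓ 1-00- 10-0-
Round 3: --0-0
PIs = {--0-0, -0-00, -010-, -1-10, 0--10, 00--0, 001--, 0101-, 1--01, 1-00-, 10-0-, 111-1, 1111-}
Coverage chart:
  m0: --0-0,-0-00,00--0
  m2: --0-0,0--10,00--0
  m4: -0-00,-010-,00--0,001--
  m5: -010-,001--
  m6: 0--10,00--0,001--
  m7: 001-- ←essential
  m8: --0-0 ←essential
  m10: --0-0,-1-10,0--10,0101-
  m11: 0101- ←essential
  m16: --0-0,-0-00,1-00-,10-0-
  m17: 1--01,1-00-,10-0-
  m18: --0-0 ←essential
  m21: -010-,1--01,10-0-
  m25: 1--01,1-00-
  m26: --0-0,-1-10
  m29: 1--01,111-1
  m30: -1-10,1111-
Essential: --0-0, 001--, 0101-
Petrick residual → -1-10, 1--01
Min cover (5 terms): c'e' + bde' + a'b'c + a'bc'd + ad'e

5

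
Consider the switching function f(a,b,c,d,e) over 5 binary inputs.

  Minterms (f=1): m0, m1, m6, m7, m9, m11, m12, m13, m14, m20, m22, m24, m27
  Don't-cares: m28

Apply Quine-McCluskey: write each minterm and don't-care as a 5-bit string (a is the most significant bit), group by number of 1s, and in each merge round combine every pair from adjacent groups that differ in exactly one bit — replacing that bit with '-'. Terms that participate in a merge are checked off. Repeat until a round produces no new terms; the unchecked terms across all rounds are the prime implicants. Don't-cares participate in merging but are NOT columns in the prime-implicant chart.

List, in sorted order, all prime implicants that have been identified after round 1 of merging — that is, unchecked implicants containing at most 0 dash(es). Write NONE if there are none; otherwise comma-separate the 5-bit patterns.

NONE

[col 0] 00000*, 00001*, 00110*, 00111*, 01001*, 01011*, 01100*, 01101*, 01110*, 10100*, 10110*, 11000*, 11011*, 11100*
[col 1] -0110, -1011, -1100, 0-001, 0-110, 0000-, 0011-, 01-01, 010-1, 011-0, 0110-, 1-100, 101-0, 11-00
Prime implicants: -0110, -1011, -1100, 0-001, 0-110, 0000-, 0011-, 01-01, 010-1, 011-0, 0110-, 1-100, 101-0, 11-00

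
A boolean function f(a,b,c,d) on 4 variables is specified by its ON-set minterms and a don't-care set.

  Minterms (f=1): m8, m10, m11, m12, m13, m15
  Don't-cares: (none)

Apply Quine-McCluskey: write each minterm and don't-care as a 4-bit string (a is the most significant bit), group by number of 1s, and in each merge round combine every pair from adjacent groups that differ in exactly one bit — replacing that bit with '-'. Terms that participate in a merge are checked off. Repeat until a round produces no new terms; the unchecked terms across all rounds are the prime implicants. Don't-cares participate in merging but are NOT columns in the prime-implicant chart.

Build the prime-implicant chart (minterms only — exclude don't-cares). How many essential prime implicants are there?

0

Round 0: 1000✓ 1010✓ 1011✓ 1100✓ 1101✓ 1111✓
Round 1: 1-00 1-11 10-0 101- 11-1 110-
PIs = {1-00, 1-11, 10-0, 101-, 11-1, 110-}
Coverage chart:
  m8: 1-00,10-0
  m10: 10-0,101-
  m11: 1-11,101-
  m12: 1-00,110-
  m13: 11-1,110-
  m15: 1-11,11-1
(no essential prime implicants)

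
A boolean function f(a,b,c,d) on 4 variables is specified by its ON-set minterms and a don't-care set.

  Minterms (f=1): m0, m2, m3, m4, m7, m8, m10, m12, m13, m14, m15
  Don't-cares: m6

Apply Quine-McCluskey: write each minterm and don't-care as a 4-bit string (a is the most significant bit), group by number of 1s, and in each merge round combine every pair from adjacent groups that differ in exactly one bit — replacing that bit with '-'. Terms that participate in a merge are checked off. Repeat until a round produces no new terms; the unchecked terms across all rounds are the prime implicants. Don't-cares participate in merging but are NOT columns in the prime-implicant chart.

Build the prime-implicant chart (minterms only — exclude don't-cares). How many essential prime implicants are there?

size-2^0 implicants → 0000(✓)  0010(✓)  0011(✓)  0100(✓)  0110(✓)  0111(✓)  1000(✓)  1010(✓)  1100(✓)  1101(✓)  1110(✓)  1111(✓)
size-2^1 implicants → -000(✓)  -010(✓)  -100(✓)  -110(✓)  -111(✓)  0-00(✓)  0-10(✓)  0-11(✓)  00-0(✓)  001-(✓)  01-0(✓)  011-(✓)  1-00(✓)  1-10(✓)  10-0(✓)  11-0(✓)  11-1(✓)  110-(✓)  111-(✓)
size-2^2 implicants → --00(✓)  --10(✓)  -0-0(✓)  -1-0(✓)  -11-  0--0(✓)  0-1-  1--0(✓)  11--
size-2^3 implicants → ---0
Unchecked terms (primes): ---0, -11-, 0-1-, 11--
Minterm coverage:
  m0 ⊆ ---0 [E]
  m2 ⊆ ---0,0-1-
  m3 ⊆ 0-1- [E]
  m4 ⊆ ---0 [E]
  m7 ⊆ -11-,0-1-
  m8 ⊆ ---0 [E]
  m10 ⊆ ---0 [E]
  m12 ⊆ ---0,11--
  m13 ⊆ 11-- [E]
  m14 ⊆ ---0,-11-,11--
  m15 ⊆ -11-,11--
E = {---0, 0-1-, 11--}

3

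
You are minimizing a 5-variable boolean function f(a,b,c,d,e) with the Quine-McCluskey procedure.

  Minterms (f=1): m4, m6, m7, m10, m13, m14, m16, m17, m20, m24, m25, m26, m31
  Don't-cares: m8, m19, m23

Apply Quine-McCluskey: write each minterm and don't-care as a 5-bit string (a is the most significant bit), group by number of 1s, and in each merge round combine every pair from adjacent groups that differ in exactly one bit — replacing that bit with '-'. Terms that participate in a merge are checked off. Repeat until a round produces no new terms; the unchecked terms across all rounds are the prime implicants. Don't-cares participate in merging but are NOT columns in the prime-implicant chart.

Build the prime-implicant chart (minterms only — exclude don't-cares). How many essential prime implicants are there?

Round 0: 00100✓ 00110✓ 00111✓ 01000✓ 01010✓ 01101 01110✓ 10000✓ 10001✓ 10011✓ 10100✓ 10111✓ 11000✓ 11001✓ 11010✓ 11111✓
Round 1: -0100 -0111 -1000✓ -1010✓ 0-110 001-0 0011- 01-10 010-0✓ 1-000✓ 1-001✓ 1-111 10-00 10-11 100-1 1000-✓ 110-0✓ 1100-✓
Round 2: -10-0 1-00-
PIs = {-0100, -0111, -10-0, 0-110, 001-0, 0011-, 01-10, 01101, 1-00-, 1-111, 10-00, 10-11, 100-1}
Coverage chart:
  m4: -0100,001-0
  m6: 0-110,001-0,0011-
  m7: -0111,0011-
  m10: -10-0,01-10
  m13: 01101 ←essential
  m14: 0-110,01-10
  m16: 1-00-,10-00
  m17: 1-00-,100-1
  m20: -0100,10-00
  m24: -10-0,1-00-
  m25: 1-00- ←essential
  m26: -10-0 ←essential
  m31: 1-111 ←essential
Essential: -10-0, 01101, 1-00-, 1-111

4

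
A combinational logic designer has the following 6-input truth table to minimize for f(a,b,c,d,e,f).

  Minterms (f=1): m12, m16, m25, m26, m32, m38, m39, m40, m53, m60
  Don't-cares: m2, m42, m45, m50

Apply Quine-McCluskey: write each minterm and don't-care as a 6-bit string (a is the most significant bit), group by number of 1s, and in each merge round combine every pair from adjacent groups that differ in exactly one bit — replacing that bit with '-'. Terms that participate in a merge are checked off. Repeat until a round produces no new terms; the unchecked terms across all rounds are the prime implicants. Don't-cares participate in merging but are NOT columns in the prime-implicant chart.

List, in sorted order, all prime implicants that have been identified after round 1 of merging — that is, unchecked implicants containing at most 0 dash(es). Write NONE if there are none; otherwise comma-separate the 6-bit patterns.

000010, 001100, 010000, 011001, 011010, 101101, 110010, 110101, 111100

[col 0] 000010, 001100, 010000, 011001, 011010, 100000*, 100110*, 100111*, 101000*, 101010*, 101101, 110010, 110101, 111100
[col 1] 10-000, 10011-, 1010-0
Prime implicants: 000010, 001100, 010000, 011001, 011010, 10-000, 10011-, 1010-0, 101101, 110010, 110101, 111100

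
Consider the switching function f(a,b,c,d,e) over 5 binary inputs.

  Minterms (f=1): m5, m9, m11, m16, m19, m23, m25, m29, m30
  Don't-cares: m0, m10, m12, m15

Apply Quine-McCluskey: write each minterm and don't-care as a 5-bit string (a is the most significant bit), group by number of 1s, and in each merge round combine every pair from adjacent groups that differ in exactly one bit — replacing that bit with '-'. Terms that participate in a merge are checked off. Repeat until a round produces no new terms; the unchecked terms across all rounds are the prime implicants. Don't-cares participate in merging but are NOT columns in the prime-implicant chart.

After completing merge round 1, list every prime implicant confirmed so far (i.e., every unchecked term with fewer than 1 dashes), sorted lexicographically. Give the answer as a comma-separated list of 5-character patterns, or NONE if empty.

00101, 01100, 11110

size-2^0 implicants → 00000(✓)  00101  01001(✓)  01010(✓)  01011(✓)  01100  01111(✓)  10000(✓)  10011(✓)  10111(✓)  11001(✓)  11101(✓)  11110
size-2^1 implicants → -0000  -1001  01-11  010-1  0101-  10-11  11-01
Unchecked terms (primes): -0000, -1001, 00101, 01-11, 010-1, 0101-, 01100, 10-11, 11-01, 11110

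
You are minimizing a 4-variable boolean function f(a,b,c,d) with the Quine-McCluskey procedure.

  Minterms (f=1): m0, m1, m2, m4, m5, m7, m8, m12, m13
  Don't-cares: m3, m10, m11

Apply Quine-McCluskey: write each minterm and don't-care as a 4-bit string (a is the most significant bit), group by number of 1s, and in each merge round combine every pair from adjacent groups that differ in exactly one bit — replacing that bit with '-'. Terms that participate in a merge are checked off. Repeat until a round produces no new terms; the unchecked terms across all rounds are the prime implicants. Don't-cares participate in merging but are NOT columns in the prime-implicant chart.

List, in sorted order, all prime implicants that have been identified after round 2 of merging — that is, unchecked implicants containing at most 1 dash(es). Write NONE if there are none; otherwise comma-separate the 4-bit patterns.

NONE

Round 0: 0000✓ 0001✓ 0010✓ 0011✓ 0100✓ 0101✓ 0111✓ 1000✓ 1010✓ 1011✓ 1100✓ 1101✓
Round 1: -000✓ -010✓ -011✓ -100✓ -101✓ 0-00✓ 0-01✓ 0-11✓ 00-0✓ 00-1✓ 000-✓ 001-✓ 01-1✓ 010-✓ 1-00✓ 10-0✓ 101-✓ 110-✓
Round 2: --00 -0-0 -01- -10- 0--1 0-0- 00--
PIs = {--00, -0-0, -01-, -10-, 0--1, 0-0-, 00--}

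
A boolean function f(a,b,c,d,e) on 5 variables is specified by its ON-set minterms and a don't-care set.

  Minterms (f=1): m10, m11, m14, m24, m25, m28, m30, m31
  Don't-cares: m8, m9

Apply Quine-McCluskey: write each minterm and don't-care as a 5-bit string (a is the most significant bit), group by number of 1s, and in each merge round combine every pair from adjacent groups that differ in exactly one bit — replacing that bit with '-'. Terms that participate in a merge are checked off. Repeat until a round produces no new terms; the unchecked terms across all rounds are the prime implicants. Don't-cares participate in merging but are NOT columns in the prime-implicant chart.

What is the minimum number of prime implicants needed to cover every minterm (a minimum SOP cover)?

5

size-2^0 implicants → 01000(✓)  01001(✓)  01010(✓)  01011(✓)  01110(✓)  11000(✓)  11001(✓)  11100(✓)  11110(✓)  11111(✓)
size-2^1 implicants → -1000(✓)  -1001(✓)  -1110  01-10  010-0(✓)  010-1(✓)  0100-(✓)  0101-(✓)  11-00  1100-(✓)  111-0  1111-
size-2^2 implicants → -100-  010--
Unchecked terms (primes): -100-, -1110, 01-10, 010--, 11-00, 111-0, 1111-
Minterm coverage:
  m10 ⊆ 01-10,010--
  m11 ⊆ 010-- [E]
  m14 ⊆ -1110,01-10
  m24 ⊆ -100-,11-00
  m25 ⊆ -100- [E]
  m28 ⊆ 11-00,111-0
  m30 ⊆ -1110,111-0,1111-
  m31 ⊆ 1111- [E]
E = {-100-, 010--, 1111-}
Petrick residual → -1110, 11-00
Cover = bc'd' + bcde' + a'bc' + abd'e' + abcd  |cover|=5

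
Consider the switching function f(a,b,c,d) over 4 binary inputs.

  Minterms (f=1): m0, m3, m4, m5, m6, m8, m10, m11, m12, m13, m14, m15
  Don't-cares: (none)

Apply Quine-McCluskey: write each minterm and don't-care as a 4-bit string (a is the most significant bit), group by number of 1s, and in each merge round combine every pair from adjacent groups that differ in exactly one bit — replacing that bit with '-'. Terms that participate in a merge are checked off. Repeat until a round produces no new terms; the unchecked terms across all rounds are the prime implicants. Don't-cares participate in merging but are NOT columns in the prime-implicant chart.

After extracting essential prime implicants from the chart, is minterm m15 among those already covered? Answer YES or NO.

size-2^0 implicants → 0000(✓)  0011(✓)  0100(✓)  0101(✓)  0110(✓)  1000(✓)  1010(✓)  1011(✓)  1100(✓)  1101(✓)  1110(✓)  1111(✓)
size-2^1 implicants → -000(✓)  -011  -100(✓)  -101(✓)  -110(✓)  0-00(✓)  01-0(✓)  010-(✓)  1-00(✓)  1-10(✓)  1-11(✓)  10-0(✓)  101-(✓)  11-0(✓)  11-1(✓)  110-(✓)  111-(✓)
size-2^2 implicants → --00  -1-0  -10-  1--0  1-1-  11--
Unchecked terms (primes): --00, -011, -1-0, -10-, 1--0, 1-1-, 11--
Minterm coverage:
  m0 ⊆ --00 [E]
  m3 ⊆ -011 [E]
  m4 ⊆ --00,-1-0,-10-
  m5 ⊆ -10- [E]
  m6 ⊆ -1-0 [E]
  m8 ⊆ --00,1--0
  m10 ⊆ 1--0,1-1-
  m11 ⊆ -011,1-1-
  m12 ⊆ --00,-1-0,-10-,1--0,11--
  m13 ⊆ -10-,11--
  m14 ⊆ -1-0,1--0,1-1-,11--
  m15 ⊆ 1-1-,11--
E = {--00, -011, -1-0, -10-}

NO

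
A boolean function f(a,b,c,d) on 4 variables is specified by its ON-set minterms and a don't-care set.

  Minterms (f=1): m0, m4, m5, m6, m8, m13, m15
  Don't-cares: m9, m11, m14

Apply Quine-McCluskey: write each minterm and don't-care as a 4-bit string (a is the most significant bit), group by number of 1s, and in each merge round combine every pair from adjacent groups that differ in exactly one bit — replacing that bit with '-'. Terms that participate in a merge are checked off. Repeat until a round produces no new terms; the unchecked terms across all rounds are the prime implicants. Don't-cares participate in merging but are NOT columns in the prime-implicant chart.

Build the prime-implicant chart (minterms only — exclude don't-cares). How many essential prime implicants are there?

0

Round 0: 0000✓ 0100✓ 0101✓ 0110✓ 1000✓ 1001✓ 1011✓ 1101✓ 1110✓ 1111✓
Round 1: -000 -101 -110 0-00 01-0 010- 1-01✓ 1-11✓ 10-1✓ 100- 11-1✓ 111-
Round 2: 1--1
PIs = {-000, -101, -110, 0-00, 01-0, 010-, 1--1, 100-, 111-}
Coverage chart:
  m0: -000,0-00
  m4: 0-00,01-0,010-
  m5: -101,010-
  m6: -110,01-0
  m8: -000,100-
  m13: -101,1--1
  m15: 1--1,111-
(no essential prime implicants)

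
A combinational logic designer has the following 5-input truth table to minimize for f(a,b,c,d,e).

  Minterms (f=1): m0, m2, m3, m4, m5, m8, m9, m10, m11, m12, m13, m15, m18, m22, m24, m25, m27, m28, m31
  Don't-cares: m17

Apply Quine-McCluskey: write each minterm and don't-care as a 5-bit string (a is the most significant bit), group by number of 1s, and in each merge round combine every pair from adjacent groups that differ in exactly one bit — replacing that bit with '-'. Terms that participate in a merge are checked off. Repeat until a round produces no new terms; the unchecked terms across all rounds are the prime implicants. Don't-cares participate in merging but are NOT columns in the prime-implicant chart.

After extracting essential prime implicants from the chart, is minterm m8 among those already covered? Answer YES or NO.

YES

[col 0] 00000*, 00010*, 00011*, 00100*, 00101*, 01000*, 01001*, 01010*, 01011*, 01100*, 01101*, 01111*, 10001*, 10010*, 10110*, 11000*, 11001*, 11011*, 11100*, 11111*
[col 1] -0010, -1000*, -1001*, -1011*, -1100*, -1111*, 0-000*, 0-010*, 0-011*, 0-100*, 0-101*, 00-00*, 000-0*, 0001-*, 0010-*, 01-00*, 01-01*, 01-11*, 010-0*, 010-1*, 0100-*, 0101-*, 011-1*, 0110-*, 1-001, 10-10, 11-00*, 11-11*, 110-1*, 1100-*
[col 2] -1-00, -1-11, -10-1, -100-, 0--00, 0-0-0, 0-01-, 0-10-, 01--1, 01-0-, 010--
Prime implicants: -0010, -1-00, -1-11, -10-1, -100-, 0--00, 0-0-0, 0-01-, 0-10-, 01--1, 01-0-, 010--, 1-001, 10-10
PI chart (minterm → PIs covering it):
  0 | 0--00,0-0-0
  2 | -0010,0-0-0,0-01-
  3 | 0-01-  (sole → essential)
  4 | 0--00,0-10-
  5 | 0-10-  (sole → essential)
  8 | -1-00,-100-,0--00,0-0-0,01-0-,010--
  9 | -10-1,-100-,01--1,01-0-,010--
  10 | 0-0-0,0-01-,010--
  11 | -1-11,-10-1,0-01-,01--1,010--
  12 | -1-00,0--00,0-10-,01-0-
  13 | 0-10-,01--1,01-0-
  15 | -1-11,01--1
  18 | -0010,10-10
  22 | 10-10  (sole → essential)
  24 | -1-00,-100-
  25 | -10-1,-100-,1-001
  27 | -1-11,-10-1
  28 | -1-00  (sole → essential)
  31 | -1-11  (sole → essential)
Essential prime implicants: -1-00, -1-11, 0-01-, 0-10-, 10-10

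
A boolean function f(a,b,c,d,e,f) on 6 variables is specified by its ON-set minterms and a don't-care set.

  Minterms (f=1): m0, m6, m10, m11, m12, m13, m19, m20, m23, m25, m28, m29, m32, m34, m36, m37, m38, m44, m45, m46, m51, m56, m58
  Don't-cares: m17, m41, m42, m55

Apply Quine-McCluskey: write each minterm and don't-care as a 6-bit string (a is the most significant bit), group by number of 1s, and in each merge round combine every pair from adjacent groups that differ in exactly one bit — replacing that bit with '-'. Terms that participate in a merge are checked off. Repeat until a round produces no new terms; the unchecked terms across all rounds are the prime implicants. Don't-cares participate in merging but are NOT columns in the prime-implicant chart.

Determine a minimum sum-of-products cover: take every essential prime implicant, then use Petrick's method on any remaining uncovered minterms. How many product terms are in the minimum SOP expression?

10

Round 0: 000000✓ 000110✓ 001010✓ 001011✓ 001100✓ 001101✓ 010001✓ 010011✓ 010100✓ 010111✓ 011001✓ 011100✓ 011101✓ 100000✓ 100010✓ 100100✓ 100101✓ 100110✓ 101001✓ 101010✓ 101100✓ 101101✓ 101110✓ 110011✓ 110111✓ 111000✓ 111010✓
Round 1: -00000 -00110 -01010 -01100✓ -01101✓ -10011✓ -10111✓ 0-1100✓ 0-1101✓ 00101- 00110-✓ 01-001 01-100 010-11✓ 0100-1 011-01 01110-✓ 1-1010 10-010✓ 10-100✓ 10-101✓ 10-110✓ 100-00✓ 100-10✓ 1000-0✓ 1001-0✓ 10010-✓ 101-01 101-10✓ 1011-0✓ 10110-✓ 110-11✓ 1110-0
Round 2: -0110- -10-11 0-110- 10--10 10-1-0 10-10- 100--0
PIs = {-00000, -00110, -01010, -0110-, -10-11, 0-110-, 00101-, 01-001, 01-100, 0100-1, 011-01, 1-1010, 10--10, 10-1-0, 10-10-, 100--0, 101-01, 1110-0}
Coverage chart:
  m0: -00000 ←essential
  m6: -00110 ←essential
  m10: -01010,00101-
  m11: 00101- ←essential
  m12: -0110-,0-110-
  m13: -0110-,0-110-
  m19: -10-11,0100-1
  m20: 01-100 ←essential
  m23: -10-11 ←essential
  m25: 01-001,011-01
  m28: 0-110-,01-100
  m29: 0-110-,011-01
  m32: -00000,100--0
  m34: 10--10,100--0
  m36: 10-1-0,10-10-,100--0
  m37: 10-10- ←essential
  m38: -00110,10--10,10-1-0,100--0
  m44: -0110-,10-1-0,10-10-
  m45: -0110-,10-10-,101-01
  m46: 10--10,10-1-0
  m51: -10-11 ←essential
  m56: 1110-0 ←essential
  m58: 1-1010,1110-0
Essential: -00000, -00110, -10-11, 00101-, 01-100, 10-10-, 1110-0
Petrick residual → -0110-, 011-01, 10--10
Min cover (10 terms): b'c'd'e'f' + b'c'def' + b'cde' + bc'ef + a'b'cd'e + a'bde'f' + a'bce'f + ab'ef' + ab'de' + abcd'f'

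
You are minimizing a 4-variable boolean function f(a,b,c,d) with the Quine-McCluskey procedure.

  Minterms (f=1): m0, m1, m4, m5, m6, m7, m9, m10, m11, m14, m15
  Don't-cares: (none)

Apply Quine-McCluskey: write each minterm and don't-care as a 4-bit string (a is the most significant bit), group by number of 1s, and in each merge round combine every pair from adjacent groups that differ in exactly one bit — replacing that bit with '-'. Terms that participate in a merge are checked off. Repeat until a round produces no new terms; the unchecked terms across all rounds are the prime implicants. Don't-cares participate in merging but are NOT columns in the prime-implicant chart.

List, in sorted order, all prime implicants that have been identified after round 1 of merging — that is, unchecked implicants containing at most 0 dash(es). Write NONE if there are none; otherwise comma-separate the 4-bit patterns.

Round 0: 0000✓ 0001✓ 0100✓ 0101✓ 0110✓ 0111✓ 1001✓ 1010✓ 1011✓ 1110✓ 1111✓
Round 1: -001 -110✓ -111✓ 0-00✓ 0-01✓ 000-✓ 01-0✓ 01-1✓ 010-✓ 011-✓ 1-10✓ 1-11✓ 10-1 101-✓ 111-✓
Round 2: -11- 0-0- 01-- 1-1-
PIs = {-001, -11-, 0-0-, 01--, 1-1-, 10-1}

NONE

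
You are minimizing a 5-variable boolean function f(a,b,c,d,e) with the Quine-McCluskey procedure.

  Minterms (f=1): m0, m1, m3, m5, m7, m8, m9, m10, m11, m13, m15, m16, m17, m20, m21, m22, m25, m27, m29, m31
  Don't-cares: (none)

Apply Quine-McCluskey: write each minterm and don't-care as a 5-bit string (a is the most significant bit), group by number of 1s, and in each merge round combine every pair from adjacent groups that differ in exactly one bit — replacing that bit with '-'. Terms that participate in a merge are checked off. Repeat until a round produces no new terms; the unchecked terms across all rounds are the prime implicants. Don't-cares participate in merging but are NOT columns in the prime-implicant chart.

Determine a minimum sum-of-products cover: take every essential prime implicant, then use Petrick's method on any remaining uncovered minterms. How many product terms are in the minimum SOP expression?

[col 0] 00000*, 00001*, 00011*, 00101*, 00111*, 01000*, 01001*, 01010*, 01011*, 01101*, 01111*, 10000*, 10001*, 10100*, 10101*, 10110*, 11001*, 11011*, 11101*, 11111*
[col 1] -0000*, -0001*, -0101*, -1001*, -1011*, -1101*, -1111*, 0-000*, 0-001*, 0-011*, 0-101*, 0-111*, 00-01*, 00-11*, 000-1*, 0000-*, 001-1*, 01-01*, 01-11*, 010-0*, 010-1*, 0100-*, 0101-*, 011-1*, 1-001*, 1-101*, 10-00*, 10-01*, 1000-*, 101-0, 1010-*, 11-01*, 11-11*, 110-1*, 111-1*
[col 2] --001*, --101*, -0-01*, -000-, -1-01*, -1-11*, -10-1*, -11-1*, 0--01*, 0--11*, 0-0-1*, 0-00-, 0-1-1*, 00--1*, 01--1*, 010--, 1--01*, 10-0-, 11--1*
[col 3] ---01, -1--1, 0---1
Prime implicants: ---01, -000-, -1--1, 0---1, 0-00-, 010--, 10-0-, 101-0
PI chart (minterm → PIs covering it):
  0 | -000-,0-00-
  1 | ---01,-000-,0---1,0-00-
  3 | 0---1  (sole → essential)
  5 | ---01,0---1
  7 | 0---1  (sole → essential)
  8 | 0-00-,010--
  9 | ---01,-1--1,0---1,0-00-,010--
  10 | 010--  (sole → essential)
  11 | -1--1,0---1,010--
  13 | ---01,-1--1,0---1
  15 | -1--1,0---1
  16 | -000-,10-0-
  17 | ---01,-000-,10-0-
  20 | 10-0-,101-0
  21 | ---01,10-0-
  22 | 101-0  (sole → essential)
  25 | ---01,-1--1
  27 | -1--1  (sole → essential)
  29 | ---01,-1--1
  31 | -1--1  (sole → essential)
Essential prime implicants: -1--1, 0---1, 010--, 101-0
Petrick residual → ---01, -000-
Minimum SOP uses 6 PIs: d'e + b'c'd' + be + a'e + a'bc' + ab'ce'

6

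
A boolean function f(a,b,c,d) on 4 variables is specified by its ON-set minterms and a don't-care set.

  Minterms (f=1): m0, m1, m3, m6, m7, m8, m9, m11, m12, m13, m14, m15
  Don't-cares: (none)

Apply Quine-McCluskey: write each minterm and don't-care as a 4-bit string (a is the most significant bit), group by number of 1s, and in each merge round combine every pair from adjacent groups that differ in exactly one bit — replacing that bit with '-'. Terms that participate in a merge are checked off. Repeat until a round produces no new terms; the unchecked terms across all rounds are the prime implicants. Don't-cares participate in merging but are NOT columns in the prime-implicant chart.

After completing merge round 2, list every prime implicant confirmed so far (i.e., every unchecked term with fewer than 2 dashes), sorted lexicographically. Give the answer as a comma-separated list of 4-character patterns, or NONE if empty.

[col 0] 0000*, 0001*, 0011*, 0110*, 0111*, 1000*, 1001*, 1011*, 1100*, 1101*, 1110*, 1111*
[col 1] -000*, -001*, -011*, -110*, -111*, 0-11*, 00-1*, 000-*, 011-*, 1-00*, 1-01*, 1-11*, 10-1*, 100-*, 11-0*, 11-1*, 110-*, 111-*
[col 2] --11, -0-1, -00-, -11-, 1--1, 1-0-, 11--
Prime implicants: --11, -0-1, -00-, -11-, 1--1, 1-0-, 11--

NONE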